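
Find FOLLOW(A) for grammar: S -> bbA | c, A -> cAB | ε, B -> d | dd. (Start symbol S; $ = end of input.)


$ ∈ FOLLOW(S). For each A -> αBβ: add FIRST(β)\{ε} to FOLLOW(B); if β nullable, add FOLLOW(A).
FOLLOW(A) = {$, d}


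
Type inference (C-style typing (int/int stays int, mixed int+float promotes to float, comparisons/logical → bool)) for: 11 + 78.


Operand types: int + int
Rule: mixed int/float promotes to float; int/int stays int
Result type: int


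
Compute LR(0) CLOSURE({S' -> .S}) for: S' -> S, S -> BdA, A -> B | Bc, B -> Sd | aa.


Start: S' -> .S
For each item with dot before a nonterminal B, add B -> .γ for every B-production
Closure: [S' -> .S, S -> .BdA, B -> .Sd, B -> .aa]


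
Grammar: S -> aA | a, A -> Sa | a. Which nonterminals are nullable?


A nonterminal is nullable iff some alternative derives ε (directly, or every symbol in it is nullable)
Nullable: {}


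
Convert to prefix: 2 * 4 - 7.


left-to-right (same/higher precedence on left): tree is (- (* 2 4) 7)
Prefix: - * 2 4 7


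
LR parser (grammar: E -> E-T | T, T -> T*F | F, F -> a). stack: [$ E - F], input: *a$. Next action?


'F' (not preceded by T*) is the handle for T -> F
Action: reduce (T -> F)


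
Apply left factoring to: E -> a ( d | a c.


Common prefix: 'a'
Factored: E -> a E', E' -> ( d | c


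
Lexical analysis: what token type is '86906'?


Pattern: digits only
Type: INTEGER_LITERAL


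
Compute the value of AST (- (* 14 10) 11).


Evaluate inner: (* 14 10) = 140
Evaluate root: (- 140 11) = 129
Result: 129


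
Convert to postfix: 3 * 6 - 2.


Left to right (same or higher precedence on left)
Postfix: 3 6 * 2 -


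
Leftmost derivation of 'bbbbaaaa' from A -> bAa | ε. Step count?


Derivation: A => bAa => bbAaa => bbbAaaa => bbbbAaaaa => bbbbaaaa
Steps: 5


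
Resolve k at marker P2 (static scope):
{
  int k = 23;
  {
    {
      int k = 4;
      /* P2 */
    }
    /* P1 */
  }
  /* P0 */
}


k declared in the same block as P2
k = 4


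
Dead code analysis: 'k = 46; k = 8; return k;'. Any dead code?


first assignment to k is overwritten before any read
Dead: 'k = 46'


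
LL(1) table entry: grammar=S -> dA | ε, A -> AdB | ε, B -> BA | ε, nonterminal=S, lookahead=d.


For [S, d]: 'd' ∈ FIRST(dA)
Entry: S -> dA


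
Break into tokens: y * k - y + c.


Scan left to right, longest-match per lexeme
Tokens: ID(y), OP(*), ID(k), OP(-), ID(y), OP(+), ID(c)


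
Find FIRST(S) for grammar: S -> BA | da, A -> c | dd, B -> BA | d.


Per alternative of S: FIRST(BA) = {d}; FIRST(da) = {d}
FIRST(S) = {d}


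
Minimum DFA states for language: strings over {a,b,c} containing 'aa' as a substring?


KMP-style automaton: 2 progress states + 1 absorbing accept = 3
Minimal DFA: 3 states


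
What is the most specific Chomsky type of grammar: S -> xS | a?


Right-linear: every RHS is a terminal or a terminal followed by one nonterminal
Classification: Type 3 (Regular)


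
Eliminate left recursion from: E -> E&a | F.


Left-recursive alternatives: E&a; non-recursive: F
Introduce E': E -> FE', E' -> &aE' | ε


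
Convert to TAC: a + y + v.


Break into single-operator statements:
t1 = a + y
t2 = t1 + v


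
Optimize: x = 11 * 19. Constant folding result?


11 * 19 = 209 at compile time
Optimized: x = 209


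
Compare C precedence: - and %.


'%' is multiplicative (level 10); '-' is additive (level 9)
Higher level binds tighter
'%' has higher precedence than '-'


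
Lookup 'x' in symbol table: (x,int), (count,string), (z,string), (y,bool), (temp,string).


Lookup 'x' → type int


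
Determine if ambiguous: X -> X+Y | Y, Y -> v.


precedence layered via separate nonterminal Y: deterministic
Unambiguous


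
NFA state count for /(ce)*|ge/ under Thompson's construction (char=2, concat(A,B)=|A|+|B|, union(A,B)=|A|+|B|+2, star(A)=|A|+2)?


Syntax tree has 4 char leaf(s), 1 union(s), 1 star(s)
chars contribute 4×2 = 8; each union adds +2; each star adds +2
Total: 8 + 2 + 2 = 12 states


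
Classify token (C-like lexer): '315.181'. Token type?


Pattern: digits with a decimal point
Type: FLOAT_LITERAL


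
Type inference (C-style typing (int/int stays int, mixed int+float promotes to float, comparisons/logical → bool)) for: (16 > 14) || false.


Operand types: bool || bool
Rule: logical operators take bool operands and yield bool
Result type: bool


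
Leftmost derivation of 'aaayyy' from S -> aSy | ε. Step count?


Derivation: S => aSy => aaSyy => aaaSyyy => aaayyy
Steps: 4


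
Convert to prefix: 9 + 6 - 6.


left-to-right (same/higher precedence on left): tree is (- (+ 9 6) 6)
Prefix: - + 9 6 6


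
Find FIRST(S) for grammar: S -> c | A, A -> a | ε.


Per alternative of S: FIRST(c) = {c}; FIRST(A) = {a, ε}
FIRST(S) = {a, c, ε}


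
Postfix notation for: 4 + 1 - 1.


Left to right (same or higher precedence on left)
Postfix: 4 1 + 1 -


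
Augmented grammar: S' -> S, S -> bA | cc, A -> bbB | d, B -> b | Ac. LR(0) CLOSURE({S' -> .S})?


Start: S' -> .S
For each item with dot before a nonterminal B, add B -> .γ for every B-production
Closure: [S' -> .S, S -> .bA, S -> .cc]


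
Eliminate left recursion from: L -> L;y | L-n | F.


Left-recursive alternatives: L;y, L-n; non-recursive: F
Introduce L': L -> FL', L' -> ;yL' | -nL' | ε


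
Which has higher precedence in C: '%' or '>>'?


'%' is multiplicative (level 10); '>>' is shift (level 8)
Higher level binds tighter
'%' has higher precedence than '>>'


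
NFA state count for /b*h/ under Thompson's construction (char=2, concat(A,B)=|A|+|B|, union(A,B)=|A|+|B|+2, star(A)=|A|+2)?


Syntax tree has 2 char leaf(s), 0 union(s), 1 star(s)
chars contribute 2×2 = 4; each union adds +2; each star adds +2
Total: 4 + 0 + 2 = 6 states


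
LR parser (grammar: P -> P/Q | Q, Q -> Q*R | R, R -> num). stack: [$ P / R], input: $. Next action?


'R' (not preceded by Q*) is the handle for Q -> R
Action: reduce (Q -> R)


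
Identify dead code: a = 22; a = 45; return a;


first assignment to a is overwritten before any read
Dead: 'a = 22'


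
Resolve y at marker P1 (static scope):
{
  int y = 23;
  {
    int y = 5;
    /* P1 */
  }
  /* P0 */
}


y declared in the same block as P1
y = 5


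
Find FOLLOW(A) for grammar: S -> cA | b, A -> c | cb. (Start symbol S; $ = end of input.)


$ ∈ FOLLOW(S). For each A -> αBβ: add FIRST(β)\{ε} to FOLLOW(B); if β nullable, add FOLLOW(A).
FOLLOW(A) = {$}


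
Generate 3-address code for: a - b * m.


Break into single-operator statements:
t1 = b * m
t2 = a - t1


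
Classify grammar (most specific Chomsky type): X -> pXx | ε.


Single nonterminal LHS, but p^n x^n is not regular
Classification: Type 2 (Context-Free)


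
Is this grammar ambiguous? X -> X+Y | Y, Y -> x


precedence layered via separate nonterminal Y: deterministic
Unambiguous


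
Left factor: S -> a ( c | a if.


Common prefix: 'a'
Factored: S -> a S', S' -> ( c | if


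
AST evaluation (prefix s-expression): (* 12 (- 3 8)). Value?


Evaluate inner: (- 3 8) = -5
Evaluate root: (* 12 -5) = -60
Result: -60


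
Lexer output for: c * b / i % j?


Scan left to right, longest-match per lexeme
Tokens: ID(c), OP(*), ID(b), OP(/), ID(i), OP(%), ID(j)


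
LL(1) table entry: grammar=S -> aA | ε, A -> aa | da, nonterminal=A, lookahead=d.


For [A, d]: 'd' ∈ FIRST(da)
Entry: A -> da


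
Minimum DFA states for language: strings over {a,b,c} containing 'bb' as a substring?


KMP-style automaton: 2 progress states + 1 absorbing accept = 3
Minimal DFA: 3 states


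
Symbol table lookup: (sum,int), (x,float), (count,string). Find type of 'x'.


Lookup 'x' → type float


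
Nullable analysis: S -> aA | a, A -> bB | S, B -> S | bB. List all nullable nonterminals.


A nonterminal is nullable iff some alternative derives ε (directly, or every symbol in it is nullable)
Nullable: {}


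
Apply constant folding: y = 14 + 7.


14 + 7 = 21 at compile time
Optimized: y = 21


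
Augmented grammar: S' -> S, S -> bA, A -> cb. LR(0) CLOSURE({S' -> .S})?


Start: S' -> .S
For each item with dot before a nonterminal B, add B -> .γ for every B-production
Closure: [S' -> .S, S -> .bA]


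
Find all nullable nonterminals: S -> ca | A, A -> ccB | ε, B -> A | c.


A nonterminal is nullable iff some alternative derives ε (directly, or every symbol in it is nullable)
Nullable: {A, B, S}


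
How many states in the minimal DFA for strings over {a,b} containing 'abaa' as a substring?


KMP-style automaton: 4 progress states + 1 absorbing accept = 5
Minimal DFA: 5 states


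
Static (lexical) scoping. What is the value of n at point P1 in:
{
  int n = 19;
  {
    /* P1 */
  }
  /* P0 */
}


P1's block does not declare n; resolves to the enclosing declaration at depth 0
n = 19


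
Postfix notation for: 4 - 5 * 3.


* has higher precedence, evaluate 5*3 first
Postfix: 4 5 3 * -


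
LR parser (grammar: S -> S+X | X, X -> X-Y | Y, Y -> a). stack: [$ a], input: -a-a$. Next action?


'a' on top is the handle for Y -> a
Action: reduce (Y -> a)


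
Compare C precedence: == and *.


'*' is multiplicative (level 10); '==' is equality (level 6)
Higher level binds tighter
'*' has higher precedence than '=='


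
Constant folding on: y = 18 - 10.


18 - 10 = 8 at compile time
Optimized: y = 8


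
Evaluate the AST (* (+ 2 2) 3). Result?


Evaluate inner: (+ 2 2) = 4
Evaluate root: (* 4 3) = 12
Result: 12


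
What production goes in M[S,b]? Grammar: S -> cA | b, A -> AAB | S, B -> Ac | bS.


For [S, b]: 'b' ∈ FIRST(b)
Entry: S -> b


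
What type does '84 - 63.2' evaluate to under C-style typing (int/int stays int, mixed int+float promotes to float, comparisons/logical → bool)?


Operand types: int - float
Rule: mixed int/float promotes to float; int/int stays int
Result type: float


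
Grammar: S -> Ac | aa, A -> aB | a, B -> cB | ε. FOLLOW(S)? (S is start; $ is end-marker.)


$ ∈ FOLLOW(S). For each A -> αBβ: add FIRST(β)\{ε} to FOLLOW(B); if β nullable, add FOLLOW(A).
FOLLOW(S) = {$}


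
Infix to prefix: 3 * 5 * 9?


left-to-right (same/higher precedence on left): tree is (* (* 3 5) 9)
Prefix: * * 3 5 9


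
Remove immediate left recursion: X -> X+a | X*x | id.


Left-recursive alternatives: X+a, X*x; non-recursive: id
Introduce X': X -> idX', X' -> +aX' | *xX' | ε


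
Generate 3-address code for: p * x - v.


Break into single-operator statements:
t1 = p * x
t2 = t1 - v


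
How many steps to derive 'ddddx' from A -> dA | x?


Derivation: A => dA => ddA => dddA => ddddA => ddddx
Steps: 5


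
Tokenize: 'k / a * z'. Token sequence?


Scan left to right, longest-match per lexeme
Tokens: ID(k), OP(/), ID(a), OP(*), ID(z)


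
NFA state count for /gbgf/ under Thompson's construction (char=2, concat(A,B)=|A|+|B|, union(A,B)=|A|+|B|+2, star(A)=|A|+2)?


Syntax tree has 4 char leaf(s), 0 union(s), 0 star(s)
chars contribute 4×2 = 8; each union adds +2; each star adds +2
Total: 8 + 0 + 0 = 8 states


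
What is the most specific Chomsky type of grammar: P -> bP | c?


Right-linear: every RHS is a terminal or a terminal followed by one nonterminal
Classification: Type 3 (Regular)


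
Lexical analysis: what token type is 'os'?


Pattern: letter/underscore followed by alphanumerics, not a keyword
Type: IDENTIFIER


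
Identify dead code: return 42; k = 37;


statement follows a return and is unreachable
Dead: 'k = 37'


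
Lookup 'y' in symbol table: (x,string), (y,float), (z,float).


Lookup 'y' → type float


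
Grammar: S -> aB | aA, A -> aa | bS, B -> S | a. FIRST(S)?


Per alternative of S: FIRST(aB) = {a}; FIRST(aA) = {a}
FIRST(S) = {a}


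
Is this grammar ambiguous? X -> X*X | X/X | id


'id*id/id' has two parse trees (no precedence encoded between * and /)
Ambiguous


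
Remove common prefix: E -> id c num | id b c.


Common prefix: 'id'
Factored: E -> id E', E' -> c num | b c


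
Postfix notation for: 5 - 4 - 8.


Left to right (same or higher precedence on left)
Postfix: 5 4 - 8 -


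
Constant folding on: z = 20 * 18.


20 * 18 = 360 at compile time
Optimized: z = 360


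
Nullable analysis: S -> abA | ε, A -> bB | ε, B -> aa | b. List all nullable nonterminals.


A nonterminal is nullable iff some alternative derives ε (directly, or every symbol in it is nullable)
Nullable: {A, S}


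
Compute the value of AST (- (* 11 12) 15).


Evaluate inner: (* 11 12) = 132
Evaluate root: (- 132 15) = 117
Result: 117


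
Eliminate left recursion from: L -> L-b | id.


Left-recursive alternatives: L-b; non-recursive: id
Introduce L': L -> idL', L' -> -bL' | ε


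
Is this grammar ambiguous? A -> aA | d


right-linear, alternatives start with distinct terminals 'a' vs 'd': unique leftmost derivation
Unambiguous


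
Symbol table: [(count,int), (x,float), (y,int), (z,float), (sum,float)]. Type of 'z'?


Lookup 'z' → type float


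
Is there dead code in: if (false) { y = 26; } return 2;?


condition is constant false, so the whole block is unreachable
Dead: 'if (false) { y = 26; }'


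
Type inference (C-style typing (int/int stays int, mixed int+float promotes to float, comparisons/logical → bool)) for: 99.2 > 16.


Operand types: float > int
Rule: comparison yields bool
Result type: bool


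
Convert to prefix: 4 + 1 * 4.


'*' binds tighter: tree is (+ 4 (* 1 4))
Prefix: + 4 * 1 4


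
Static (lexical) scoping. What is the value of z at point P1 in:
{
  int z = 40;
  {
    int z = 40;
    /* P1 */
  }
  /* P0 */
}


z declared in the same block as P1
z = 40


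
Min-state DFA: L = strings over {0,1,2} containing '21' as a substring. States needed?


KMP-style automaton: 2 progress states + 1 absorbing accept = 3
Minimal DFA: 3 states


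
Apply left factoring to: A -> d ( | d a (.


Common prefix: 'd'
Factored: A -> d A', A' -> ( | a (


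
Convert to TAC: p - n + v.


Break into single-operator statements:
t1 = p - n
t2 = t1 + v


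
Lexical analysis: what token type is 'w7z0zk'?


Pattern: letter/underscore followed by alphanumerics, not a keyword
Type: IDENTIFIER


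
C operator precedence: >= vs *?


'*' is multiplicative (level 10); '>=' is relational (level 7)
Higher level binds tighter
'*' has higher precedence than '>='


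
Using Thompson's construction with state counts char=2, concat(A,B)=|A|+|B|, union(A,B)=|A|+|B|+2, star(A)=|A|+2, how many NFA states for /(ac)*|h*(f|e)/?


Syntax tree has 5 char leaf(s), 2 union(s), 2 star(s)
chars contribute 5×2 = 10; each union adds +2; each star adds +2
Total: 10 + 4 + 4 = 18 states


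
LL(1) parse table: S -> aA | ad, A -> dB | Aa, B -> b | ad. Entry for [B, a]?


For [B, a]: 'a' ∈ FIRST(ad)
Entry: B -> ad


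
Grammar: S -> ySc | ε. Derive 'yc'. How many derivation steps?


Derivation: S => ySc => yc
Steps: 2


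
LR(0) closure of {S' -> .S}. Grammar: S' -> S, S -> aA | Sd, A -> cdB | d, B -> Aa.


Start: S' -> .S
For each item with dot before a nonterminal B, add B -> .γ for every B-production
Closure: [S' -> .S, S -> .aA, S -> .Sd]


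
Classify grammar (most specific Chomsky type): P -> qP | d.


Right-linear: every RHS is a terminal or a terminal followed by one nonterminal
Classification: Type 3 (Regular)


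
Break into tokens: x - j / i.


Scan left to right, longest-match per lexeme
Tokens: ID(x), OP(-), ID(j), OP(/), ID(i)


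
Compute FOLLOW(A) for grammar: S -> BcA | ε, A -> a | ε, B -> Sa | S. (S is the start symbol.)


$ ∈ FOLLOW(S). For each A -> αBβ: add FIRST(β)\{ε} to FOLLOW(B); if β nullable, add FOLLOW(A).
FOLLOW(A) = {$, a, c}


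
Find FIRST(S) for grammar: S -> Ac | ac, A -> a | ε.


Per alternative of S: FIRST(Ac) = {a, c}; FIRST(ac) = {a}
FIRST(S) = {a, c}


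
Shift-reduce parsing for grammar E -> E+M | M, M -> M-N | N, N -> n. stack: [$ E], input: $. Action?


start symbol E on stack, input exhausted
Action: accept


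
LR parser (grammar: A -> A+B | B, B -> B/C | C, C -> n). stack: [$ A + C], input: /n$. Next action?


'C' (not preceded by B/) is the handle for B -> C
Action: reduce (B -> C)


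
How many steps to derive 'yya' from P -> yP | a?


Derivation: P => yP => yyP => yya
Steps: 3


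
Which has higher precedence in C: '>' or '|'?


'>' is relational (level 7); '|' is bitwise OR (level 3)
Higher level binds tighter
'>' has higher precedence than '|'


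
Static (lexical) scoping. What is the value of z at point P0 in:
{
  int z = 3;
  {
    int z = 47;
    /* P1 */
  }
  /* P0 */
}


z declared in the same block as P0
z = 3


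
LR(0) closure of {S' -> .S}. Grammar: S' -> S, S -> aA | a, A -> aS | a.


Start: S' -> .S
For each item with dot before a nonterminal B, add B -> .γ for every B-production
Closure: [S' -> .S, S -> .aA, S -> .a]


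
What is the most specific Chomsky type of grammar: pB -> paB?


LHS has context (more than one symbol) and |LHS| ≤ |RHS|
Classification: Type 1 (Context-Sensitive)


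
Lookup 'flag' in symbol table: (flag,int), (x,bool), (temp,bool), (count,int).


Lookup 'flag' → type int


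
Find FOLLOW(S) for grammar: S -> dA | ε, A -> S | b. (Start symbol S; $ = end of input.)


$ ∈ FOLLOW(S). For each A -> αBβ: add FIRST(β)\{ε} to FOLLOW(B); if β nullable, add FOLLOW(A).
FOLLOW(S) = {$}


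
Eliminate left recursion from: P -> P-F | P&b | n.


Left-recursive alternatives: P-F, P&b; non-recursive: n
Introduce P': P -> nP', P' -> -FP' | &bP' | ε


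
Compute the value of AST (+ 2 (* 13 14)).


Evaluate inner: (* 13 14) = 182
Evaluate root: (+ 2 182) = 184
Result: 184


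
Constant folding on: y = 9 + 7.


9 + 7 = 16 at compile time
Optimized: y = 16


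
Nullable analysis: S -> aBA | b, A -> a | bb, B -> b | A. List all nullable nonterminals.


A nonterminal is nullable iff some alternative derives ε (directly, or every symbol in it is nullable)
Nullable: {}


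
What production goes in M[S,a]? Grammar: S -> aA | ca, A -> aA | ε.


For [S, a]: 'a' ∈ FIRST(aA)
Entry: S -> aA


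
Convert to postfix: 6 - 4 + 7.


Left to right (same or higher precedence on left)
Postfix: 6 4 - 7 +


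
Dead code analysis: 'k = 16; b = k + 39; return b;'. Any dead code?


k is read by b's definition; b is returned
No dead code


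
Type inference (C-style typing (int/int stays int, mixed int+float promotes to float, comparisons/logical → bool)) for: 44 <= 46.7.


Operand types: int <= float
Rule: comparison yields bool
Result type: bool


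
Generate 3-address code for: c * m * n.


Break into single-operator statements:
t1 = c * m
t2 = t1 * n


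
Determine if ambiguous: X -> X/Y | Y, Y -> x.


precedence layered via separate nonterminal Y: deterministic
Unambiguous


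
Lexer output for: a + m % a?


Scan left to right, longest-match per lexeme
Tokens: ID(a), OP(+), ID(m), OP(%), ID(a)


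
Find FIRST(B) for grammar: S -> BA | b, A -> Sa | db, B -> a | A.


Per alternative of B: FIRST(a) = {a}; FIRST(A) = {a, b, d}
FIRST(B) = {a, b, d}


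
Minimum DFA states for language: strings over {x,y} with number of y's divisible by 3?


Track (count of y) mod 3: states 0..2, accept at 0
Minimal DFA: 3 states


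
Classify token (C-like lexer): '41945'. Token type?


Pattern: digits only
Type: INTEGER_LITERAL


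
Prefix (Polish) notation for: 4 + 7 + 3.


left-to-right (same/higher precedence on left): tree is (+ (+ 4 7) 3)
Prefix: + + 4 7 3


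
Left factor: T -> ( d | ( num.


Common prefix: '('
Factored: T -> ( T', T' -> d | num


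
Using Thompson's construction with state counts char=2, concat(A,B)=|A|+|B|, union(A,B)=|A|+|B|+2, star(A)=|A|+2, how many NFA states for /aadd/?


Syntax tree has 4 char leaf(s), 0 union(s), 0 star(s)
chars contribute 4×2 = 8; each union adds +2; each star adds +2
Total: 8 + 0 + 0 = 8 states


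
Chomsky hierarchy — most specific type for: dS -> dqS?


LHS has context (more than one symbol) and |LHS| ≤ |RHS|
Classification: Type 1 (Context-Sensitive)


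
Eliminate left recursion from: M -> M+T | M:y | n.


Left-recursive alternatives: M+T, M:y; non-recursive: n
Introduce M': M -> nM', M' -> +TM' | :yM' | ε


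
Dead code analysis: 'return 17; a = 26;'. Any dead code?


statement follows a return and is unreachable
Dead: 'a = 26'


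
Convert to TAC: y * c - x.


Break into single-operator statements:
t1 = y * c
t2 = t1 - x


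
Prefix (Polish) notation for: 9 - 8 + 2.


left-to-right (same/higher precedence on left): tree is (+ (- 9 8) 2)
Prefix: + - 9 8 2


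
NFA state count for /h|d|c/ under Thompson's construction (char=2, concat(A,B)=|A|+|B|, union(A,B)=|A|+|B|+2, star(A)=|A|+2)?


Syntax tree has 3 char leaf(s), 2 union(s), 0 star(s)
chars contribute 3×2 = 6; each union adds +2; each star adds +2
Total: 6 + 4 + 0 = 10 states


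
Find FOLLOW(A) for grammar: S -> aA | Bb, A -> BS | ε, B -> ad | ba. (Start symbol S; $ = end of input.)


$ ∈ FOLLOW(S). For each A -> αBβ: add FIRST(β)\{ε} to FOLLOW(B); if β nullable, add FOLLOW(A).
FOLLOW(A) = {$}


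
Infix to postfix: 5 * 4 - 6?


Left to right (same or higher precedence on left)
Postfix: 5 4 * 6 -


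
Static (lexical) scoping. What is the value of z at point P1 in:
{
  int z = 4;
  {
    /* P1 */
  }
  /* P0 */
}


P1's block does not declare z; resolves to the enclosing declaration at depth 0
z = 4


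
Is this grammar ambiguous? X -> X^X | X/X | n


'n^n/n' has two parse trees (no precedence encoded between ^ and /)
Ambiguous


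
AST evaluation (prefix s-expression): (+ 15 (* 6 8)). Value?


Evaluate inner: (* 6 8) = 48
Evaluate root: (+ 15 48) = 63
Result: 63


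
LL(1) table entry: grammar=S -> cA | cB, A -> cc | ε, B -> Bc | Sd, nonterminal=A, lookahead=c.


For [A, c]: 'c' ∈ FIRST(cc)
Entry: A -> cc


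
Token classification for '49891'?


Pattern: digits only
Type: INTEGER_LITERAL


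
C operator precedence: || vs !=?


'!=' is equality (level 6); '||' is logical OR (level 1)
Higher level binds tighter
'!=' has higher precedence than '||'


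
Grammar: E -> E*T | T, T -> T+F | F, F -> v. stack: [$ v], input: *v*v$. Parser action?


'v' on top is the handle for F -> v
Action: reduce (F -> v)


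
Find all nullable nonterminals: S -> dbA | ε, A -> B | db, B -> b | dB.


A nonterminal is nullable iff some alternative derives ε (directly, or every symbol in it is nullable)
Nullable: {S}


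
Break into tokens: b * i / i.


Scan left to right, longest-match per lexeme
Tokens: ID(b), OP(*), ID(i), OP(/), ID(i)


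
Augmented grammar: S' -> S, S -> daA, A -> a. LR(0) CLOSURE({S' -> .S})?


Start: S' -> .S
For each item with dot before a nonterminal B, add B -> .γ for every B-production
Closure: [S' -> .S, S -> .daA]


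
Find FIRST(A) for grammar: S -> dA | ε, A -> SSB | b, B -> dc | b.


Per alternative of A: FIRST(SSB) = {b, d}; FIRST(b) = {b}
FIRST(A) = {b, d}


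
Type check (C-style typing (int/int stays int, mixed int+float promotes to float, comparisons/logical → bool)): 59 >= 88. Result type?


Operand types: int >= int
Rule: comparison yields bool
Result type: bool


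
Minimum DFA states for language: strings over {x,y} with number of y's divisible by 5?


Track (count of y) mod 5: states 0..4, accept at 0
Minimal DFA: 5 states


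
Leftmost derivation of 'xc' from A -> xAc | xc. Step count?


Derivation: A => xc
Steps: 1


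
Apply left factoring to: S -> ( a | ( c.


Common prefix: '('
Factored: S -> ( S', S' -> a | c


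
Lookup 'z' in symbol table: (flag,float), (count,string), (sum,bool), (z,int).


Lookup 'z' → type int


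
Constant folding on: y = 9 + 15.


9 + 15 = 24 at compile time
Optimized: y = 24


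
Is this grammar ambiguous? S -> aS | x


right-linear, alternatives start with distinct terminals 'a' vs 'x': unique leftmost derivation
Unambiguous


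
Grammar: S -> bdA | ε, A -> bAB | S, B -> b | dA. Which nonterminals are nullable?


A nonterminal is nullable iff some alternative derives ε (directly, or every symbol in it is nullable)
Nullable: {A, S}


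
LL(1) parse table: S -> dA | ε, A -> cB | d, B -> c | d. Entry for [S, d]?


For [S, d]: 'd' ∈ FIRST(dA)
Entry: S -> dA


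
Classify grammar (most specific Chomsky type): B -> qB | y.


Right-linear: every RHS is a terminal or a terminal followed by one nonterminal
Classification: Type 3 (Regular)


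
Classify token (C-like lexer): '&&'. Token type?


Pattern: operator symbol
Type: OPERATOR


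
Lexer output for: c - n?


Scan left to right, longest-match per lexeme
Tokens: ID(c), OP(-), ID(n)


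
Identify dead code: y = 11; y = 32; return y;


first assignment to y is overwritten before any read
Dead: 'y = 11'


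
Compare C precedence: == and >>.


'>>' is shift (level 8); '==' is equality (level 6)
Higher level binds tighter
'>>' has higher precedence than '=='


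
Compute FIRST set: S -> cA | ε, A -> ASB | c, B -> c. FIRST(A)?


Per alternative of A: FIRST(ASB) = {c}; FIRST(c) = {c}
FIRST(A) = {c}


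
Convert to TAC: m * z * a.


Break into single-operator statements:
t1 = m * z
t2 = t1 * a


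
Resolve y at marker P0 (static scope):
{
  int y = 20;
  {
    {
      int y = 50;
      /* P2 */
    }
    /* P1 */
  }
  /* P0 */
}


y declared in the same block as P0
y = 20


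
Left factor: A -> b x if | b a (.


Common prefix: 'b'
Factored: A -> b A', A' -> x if | a (


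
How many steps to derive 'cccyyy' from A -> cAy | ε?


Derivation: A => cAy => ccAyy => cccAyyy => cccyyy
Steps: 4


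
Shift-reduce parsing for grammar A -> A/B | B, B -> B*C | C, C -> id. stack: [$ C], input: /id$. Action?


'C' (not preceded by B*) is the handle for B -> C
Action: reduce (B -> C)


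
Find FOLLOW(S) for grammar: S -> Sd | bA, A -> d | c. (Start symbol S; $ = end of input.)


$ ∈ FOLLOW(S). For each A -> αBβ: add FIRST(β)\{ε} to FOLLOW(B); if β nullable, add FOLLOW(A).
FOLLOW(S) = {$, d}


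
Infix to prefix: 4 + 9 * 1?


'*' binds tighter: tree is (+ 4 (* 9 1))
Prefix: + 4 * 9 1


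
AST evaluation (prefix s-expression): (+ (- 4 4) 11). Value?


Evaluate inner: (- 4 4) = 0
Evaluate root: (+ 0 11) = 11
Result: 11


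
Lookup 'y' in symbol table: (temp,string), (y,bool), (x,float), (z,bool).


Lookup 'y' → type bool


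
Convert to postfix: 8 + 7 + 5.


Left to right (same or higher precedence on left)
Postfix: 8 7 + 5 +


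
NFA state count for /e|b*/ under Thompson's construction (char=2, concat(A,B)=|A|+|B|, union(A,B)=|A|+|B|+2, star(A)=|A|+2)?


Syntax tree has 2 char leaf(s), 1 union(s), 1 star(s)
chars contribute 2×2 = 4; each union adds +2; each star adds +2
Total: 4 + 2 + 2 = 8 states


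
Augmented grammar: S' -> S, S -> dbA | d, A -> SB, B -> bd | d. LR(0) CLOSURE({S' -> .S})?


Start: S' -> .S
For each item with dot before a nonterminal B, add B -> .γ for every B-production
Closure: [S' -> .S, S -> .dbA, S -> .d]


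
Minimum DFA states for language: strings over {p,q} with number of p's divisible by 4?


Track (count of p) mod 4: states 0..3, accept at 0
Minimal DFA: 4 states


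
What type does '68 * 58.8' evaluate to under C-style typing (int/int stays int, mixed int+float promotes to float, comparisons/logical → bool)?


Operand types: int * float
Rule: mixed int/float promotes to float; int/int stays int
Result type: float


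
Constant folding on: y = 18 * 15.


18 * 15 = 270 at compile time
Optimized: y = 270


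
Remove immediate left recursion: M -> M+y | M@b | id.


Left-recursive alternatives: M+y, M@b; non-recursive: id
Introduce M': M -> idM', M' -> +yM' | @bM' | ε


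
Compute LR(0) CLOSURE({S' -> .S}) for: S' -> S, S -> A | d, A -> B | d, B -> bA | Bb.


Start: S' -> .S
For each item with dot before a nonterminal B, add B -> .γ for every B-production
Closure: [S' -> .S, S -> .A, S -> .d, A -> .B, A -> .d, B -> .bA, B -> .Bb]


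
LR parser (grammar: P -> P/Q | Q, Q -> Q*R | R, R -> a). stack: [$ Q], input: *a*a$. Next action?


shift '*' to continue Q -> Q*R
Action: shift


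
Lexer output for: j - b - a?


Scan left to right, longest-match per lexeme
Tokens: ID(j), OP(-), ID(b), OP(-), ID(a)


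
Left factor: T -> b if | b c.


Common prefix: 'b'
Factored: T -> b T', T' -> if | c


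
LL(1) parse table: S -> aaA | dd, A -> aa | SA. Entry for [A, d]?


For [A, d]: 'd' ∈ FIRST(SA)
Entry: A -> SA


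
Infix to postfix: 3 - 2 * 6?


* has higher precedence, evaluate 2*6 first
Postfix: 3 2 6 * -


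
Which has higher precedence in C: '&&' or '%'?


'%' is multiplicative (level 10); '&&' is logical AND (level 2)
Higher level binds tighter
'%' has higher precedence than '&&'


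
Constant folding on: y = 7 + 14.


7 + 14 = 21 at compile time
Optimized: y = 21


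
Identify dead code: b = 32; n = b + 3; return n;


b is read by n's definition; n is returned
No dead code


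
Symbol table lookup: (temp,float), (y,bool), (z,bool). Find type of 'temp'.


Lookup 'temp' → type float


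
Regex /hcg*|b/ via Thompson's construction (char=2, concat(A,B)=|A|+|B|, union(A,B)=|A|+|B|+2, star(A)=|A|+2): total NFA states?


Syntax tree has 4 char leaf(s), 1 union(s), 1 star(s)
chars contribute 4×2 = 8; each union adds +2; each star adds +2
Total: 8 + 2 + 2 = 12 states


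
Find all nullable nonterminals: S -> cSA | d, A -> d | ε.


A nonterminal is nullable iff some alternative derives ε (directly, or every symbol in it is nullable)
Nullable: {A}


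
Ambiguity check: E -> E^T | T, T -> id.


precedence layered via separate nonterminal T: deterministic
Unambiguous


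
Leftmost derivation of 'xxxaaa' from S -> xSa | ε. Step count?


Derivation: S => xSa => xxSaa => xxxSaaa => xxxaaa
Steps: 4


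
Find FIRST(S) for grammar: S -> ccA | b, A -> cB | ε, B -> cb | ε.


Per alternative of S: FIRST(ccA) = {c}; FIRST(b) = {b}
FIRST(S) = {b, c}


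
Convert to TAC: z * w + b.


Break into single-operator statements:
t1 = z * w
t2 = t1 + b


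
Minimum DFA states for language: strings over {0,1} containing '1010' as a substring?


KMP-style automaton: 4 progress states + 1 absorbing accept = 5
Minimal DFA: 5 states


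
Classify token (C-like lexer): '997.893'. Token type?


Pattern: digits with a decimal point
Type: FLOAT_LITERAL


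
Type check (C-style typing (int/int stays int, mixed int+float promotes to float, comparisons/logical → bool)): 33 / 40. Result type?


Operand types: int / int
Rule: mixed int/float promotes to float; int/int stays int
Result type: int


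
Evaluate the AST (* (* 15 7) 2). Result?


Evaluate inner: (* 15 7) = 105
Evaluate root: (* 105 2) = 210
Result: 210


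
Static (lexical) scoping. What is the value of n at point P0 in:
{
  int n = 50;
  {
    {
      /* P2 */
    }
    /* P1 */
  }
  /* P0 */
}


n declared in the same block as P0
n = 50


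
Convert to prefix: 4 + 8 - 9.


left-to-right (same/higher precedence on left): tree is (- (+ 4 8) 9)
Prefix: - + 4 8 9


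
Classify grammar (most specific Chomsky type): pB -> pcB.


LHS has context (more than one symbol) and |LHS| ≤ |RHS|
Classification: Type 1 (Context-Sensitive)


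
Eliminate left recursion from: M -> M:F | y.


Left-recursive alternatives: M:F; non-recursive: y
Introduce M': M -> yM', M' -> :FM' | ε


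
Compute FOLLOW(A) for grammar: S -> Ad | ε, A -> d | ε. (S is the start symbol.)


$ ∈ FOLLOW(S). For each A -> αBβ: add FIRST(β)\{ε} to FOLLOW(B); if β nullable, add FOLLOW(A).
FOLLOW(A) = {d}


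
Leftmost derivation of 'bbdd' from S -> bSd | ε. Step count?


Derivation: S => bSd => bbSdd => bbdd
Steps: 3


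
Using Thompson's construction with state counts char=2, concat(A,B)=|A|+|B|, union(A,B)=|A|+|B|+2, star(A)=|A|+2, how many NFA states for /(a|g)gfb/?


Syntax tree has 5 char leaf(s), 1 union(s), 0 star(s)
chars contribute 5×2 = 10; each union adds +2; each star adds +2
Total: 10 + 2 + 0 = 12 states


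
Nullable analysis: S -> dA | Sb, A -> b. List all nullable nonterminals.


A nonterminal is nullable iff some alternative derives ε (directly, or every symbol in it is nullable)
Nullable: {}


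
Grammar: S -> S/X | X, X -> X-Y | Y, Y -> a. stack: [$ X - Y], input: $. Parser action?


handle 'X-Y' on top
Action: reduce (X -> X-Y)


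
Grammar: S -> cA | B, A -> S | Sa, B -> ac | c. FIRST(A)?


Per alternative of A: FIRST(S) = {a, c}; FIRST(Sa) = {a, c}
FIRST(A) = {a, c}


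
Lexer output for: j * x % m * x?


Scan left to right, longest-match per lexeme
Tokens: ID(j), OP(*), ID(x), OP(%), ID(m), OP(*), ID(x)


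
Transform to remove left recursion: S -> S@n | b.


Left-recursive alternatives: S@n; non-recursive: b
Introduce S': S -> bS', S' -> @nS' | ε


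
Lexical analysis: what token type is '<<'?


Pattern: operator symbol
Type: OPERATOR


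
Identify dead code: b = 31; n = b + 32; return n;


b is read by n's definition; n is returned
No dead code


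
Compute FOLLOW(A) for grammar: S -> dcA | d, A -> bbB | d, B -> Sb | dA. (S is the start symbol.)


$ ∈ FOLLOW(S). For each A -> αBβ: add FIRST(β)\{ε} to FOLLOW(B); if β nullable, add FOLLOW(A).
FOLLOW(A) = {$, b}


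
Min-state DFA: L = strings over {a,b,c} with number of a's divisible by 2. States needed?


Track (count of a) mod 2: states 0..1, accept at 0
Minimal DFA: 2 states


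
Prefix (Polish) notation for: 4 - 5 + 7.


left-to-right (same/higher precedence on left): tree is (+ (- 4 5) 7)
Prefix: + - 4 5 7


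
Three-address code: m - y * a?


Break into single-operator statements:
t1 = y * a
t2 = m - t1


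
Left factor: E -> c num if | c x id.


Common prefix: 'c'
Factored: E -> c E', E' -> num if | x id


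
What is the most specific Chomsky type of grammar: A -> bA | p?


Right-linear: every RHS is a terminal or a terminal followed by one nonterminal
Classification: Type 3 (Regular)


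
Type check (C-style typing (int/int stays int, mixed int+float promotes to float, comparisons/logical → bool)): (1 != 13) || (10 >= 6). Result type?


Operand types: bool || bool
Rule: logical operators take bool operands and yield bool
Result type: bool


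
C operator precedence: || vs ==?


'==' is equality (level 6); '||' is logical OR (level 1)
Higher level binds tighter
'==' has higher precedence than '||'


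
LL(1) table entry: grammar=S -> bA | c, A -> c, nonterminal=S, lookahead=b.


For [S, b]: 'b' ∈ FIRST(bA)
Entry: S -> bA


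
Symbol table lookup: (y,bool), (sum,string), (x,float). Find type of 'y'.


Lookup 'y' → type bool


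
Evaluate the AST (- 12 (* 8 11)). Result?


Evaluate inner: (* 8 11) = 88
Evaluate root: (- 12 88) = -76
Result: -76


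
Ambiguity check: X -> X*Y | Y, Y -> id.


precedence layered via separate nonterminal Y: deterministic
Unambiguous


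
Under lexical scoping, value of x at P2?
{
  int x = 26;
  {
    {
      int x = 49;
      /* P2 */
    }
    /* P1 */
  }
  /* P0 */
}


x declared in the same block as P2
x = 49


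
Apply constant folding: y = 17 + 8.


17 + 8 = 25 at compile time
Optimized: y = 25


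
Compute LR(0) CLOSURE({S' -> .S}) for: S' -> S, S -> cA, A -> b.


Start: S' -> .S
For each item with dot before a nonterminal B, add B -> .γ for every B-production
Closure: [S' -> .S, S -> .cA]


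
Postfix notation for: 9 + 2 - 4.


Left to right (same or higher precedence on left)
Postfix: 9 2 + 4 -


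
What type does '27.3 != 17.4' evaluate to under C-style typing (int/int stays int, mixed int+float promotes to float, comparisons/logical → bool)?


Operand types: float != float
Rule: comparison yields bool
Result type: bool


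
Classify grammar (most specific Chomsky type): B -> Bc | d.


Left-linear: every RHS is a terminal or one nonterminal followed by a terminal
Classification: Type 3 (Regular)


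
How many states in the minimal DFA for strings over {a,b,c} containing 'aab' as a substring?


KMP-style automaton: 3 progress states + 1 absorbing accept = 4
Minimal DFA: 4 states


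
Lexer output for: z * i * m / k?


Scan left to right, longest-match per lexeme
Tokens: ID(z), OP(*), ID(i), OP(*), ID(m), OP(/), ID(k)


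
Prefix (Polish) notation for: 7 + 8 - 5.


left-to-right (same/higher precedence on left): tree is (- (+ 7 8) 5)
Prefix: - + 7 8 5


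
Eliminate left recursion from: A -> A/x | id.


Left-recursive alternatives: A/x; non-recursive: id
Introduce A': A -> idA', A' -> /xA' | ε


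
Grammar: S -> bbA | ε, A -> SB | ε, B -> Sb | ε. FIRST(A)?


Per alternative of A: FIRST(SB) = {b, ε}; FIRST(ε) = {ε}
FIRST(A) = {b, ε}


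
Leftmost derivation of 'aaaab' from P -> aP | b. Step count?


Derivation: P => aP => aaP => aaaP => aaaaP => aaaab
Steps: 5


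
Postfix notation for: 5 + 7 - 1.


Left to right (same or higher precedence on left)
Postfix: 5 7 + 1 -


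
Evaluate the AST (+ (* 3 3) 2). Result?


Evaluate inner: (* 3 3) = 9
Evaluate root: (+ 9 2) = 11
Result: 11


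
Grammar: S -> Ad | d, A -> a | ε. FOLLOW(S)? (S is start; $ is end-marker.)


$ ∈ FOLLOW(S). For each A -> αBβ: add FIRST(β)\{ε} to FOLLOW(B); if β nullable, add FOLLOW(A).
FOLLOW(S) = {$}


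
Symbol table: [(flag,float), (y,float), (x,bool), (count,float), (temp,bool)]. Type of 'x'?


Lookup 'x' → type bool


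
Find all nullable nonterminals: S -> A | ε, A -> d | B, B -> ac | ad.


A nonterminal is nullable iff some alternative derives ε (directly, or every symbol in it is nullable)
Nullable: {S}


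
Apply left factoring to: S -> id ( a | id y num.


Common prefix: 'id'
Factored: S -> id S', S' -> ( a | y num


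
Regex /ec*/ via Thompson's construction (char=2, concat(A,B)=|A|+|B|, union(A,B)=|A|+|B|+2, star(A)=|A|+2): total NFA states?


Syntax tree has 2 char leaf(s), 0 union(s), 1 star(s)
chars contribute 2×2 = 4; each union adds +2; each star adds +2
Total: 4 + 0 + 2 = 6 states


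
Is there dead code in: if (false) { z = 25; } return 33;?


condition is constant false, so the whole block is unreachable
Dead: 'if (false) { z = 25; }'


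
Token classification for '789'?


Pattern: digits only
Type: INTEGER_LITERAL


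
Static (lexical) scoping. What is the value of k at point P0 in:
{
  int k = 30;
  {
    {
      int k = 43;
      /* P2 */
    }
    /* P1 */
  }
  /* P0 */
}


k declared in the same block as P0
k = 30


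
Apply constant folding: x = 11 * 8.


11 * 8 = 88 at compile time
Optimized: x = 88


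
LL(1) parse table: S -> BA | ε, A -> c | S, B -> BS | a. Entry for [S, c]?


For [S, c]: ε is nullable and 'c' ∈ FOLLOW(S)
Entry: S -> ε
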